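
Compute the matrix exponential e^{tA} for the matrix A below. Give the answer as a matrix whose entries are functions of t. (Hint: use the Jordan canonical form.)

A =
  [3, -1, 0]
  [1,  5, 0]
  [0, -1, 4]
e^{tA} =
  [-t*exp(4*t) + exp(4*t), -t*exp(4*t), 0]
  [t*exp(4*t), t*exp(4*t) + exp(4*t), 0]
  [-t^2*exp(4*t)/2, -t^2*exp(4*t)/2 - t*exp(4*t), exp(4*t)]

Strategy: write A = P · J · P⁻¹ where J is a Jordan canonical form, so e^{tA} = P · e^{tJ} · P⁻¹, and e^{tJ} can be computed block-by-block.

A has Jordan form
J =
  [4, 1, 0]
  [0, 4, 1]
  [0, 0, 4]
(up to reordering of blocks).

Per-block formulas:
  For a 3×3 Jordan block J_3(4): exp(t · J_3(4)) = e^(4t)·(I + t·N + (t^2/2)·N^2), where N is the 3×3 nilpotent shift.

After assembling e^{tJ} and conjugating by P, we get:

e^{tA} =
  [-t*exp(4*t) + exp(4*t), -t*exp(4*t), 0]
  [t*exp(4*t), t*exp(4*t) + exp(4*t), 0]
  [-t^2*exp(4*t)/2, -t^2*exp(4*t)/2 - t*exp(4*t), exp(4*t)]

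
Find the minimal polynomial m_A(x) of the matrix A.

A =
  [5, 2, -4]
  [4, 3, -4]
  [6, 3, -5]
x^2 - 2*x + 1

The characteristic polynomial is χ_A(x) = (x - 1)^3, so the eigenvalues are known. The minimal polynomial is
  m_A(x) = Π_λ (x − λ)^{k_λ}
where k_λ is the size of the *largest* Jordan block for λ (equivalently, the smallest k with (A − λI)^k v = 0 for every generalised eigenvector v of λ).

  λ = 1: largest Jordan block has size 2, contributing (x − 1)^2

So m_A(x) = (x - 1)^2 = x^2 - 2*x + 1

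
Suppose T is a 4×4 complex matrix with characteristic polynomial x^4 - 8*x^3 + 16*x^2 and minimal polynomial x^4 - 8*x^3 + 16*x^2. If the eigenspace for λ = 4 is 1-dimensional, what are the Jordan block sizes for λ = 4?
Block sizes for λ = 4: [2]

Step 1 — from the characteristic polynomial, algebraic multiplicity of λ = 4 is 2. From dim ker(T − (4)·I) = 1, there are exactly 1 Jordan blocks for λ = 4.
Step 2 — from the minimal polynomial, the factor (x − 4)^2 tells us the largest block for λ = 4 has size 2.
Step 3 — with total size 2, 1 blocks, and largest block 2, the block sizes (in nonincreasing order) are [2].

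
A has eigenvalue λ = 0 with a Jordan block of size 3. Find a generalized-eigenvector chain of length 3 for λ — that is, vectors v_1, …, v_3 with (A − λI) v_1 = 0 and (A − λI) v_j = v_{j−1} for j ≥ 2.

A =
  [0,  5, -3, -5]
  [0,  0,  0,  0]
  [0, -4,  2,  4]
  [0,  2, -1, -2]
A Jordan chain for λ = 0 of length 3:
v_1 = (2, 0, 0, 0)ᵀ
v_2 = (5, 0, -4, 2)ᵀ
v_3 = (0, 1, 0, 0)ᵀ

Let N = A − (0)·I. We want v_3 with N^3 v_3 = 0 but N^2 v_3 ≠ 0; then v_{j-1} := N · v_j for j = 3, …, 2.

Pick v_3 = (0, 1, 0, 0)ᵀ.
Then v_2 = N · v_3 = (5, 0, -4, 2)ᵀ.
Then v_1 = N · v_2 = (2, 0, 0, 0)ᵀ.

Sanity check: (A − (0)·I) v_1 = (0, 0, 0, 0)ᵀ = 0. ✓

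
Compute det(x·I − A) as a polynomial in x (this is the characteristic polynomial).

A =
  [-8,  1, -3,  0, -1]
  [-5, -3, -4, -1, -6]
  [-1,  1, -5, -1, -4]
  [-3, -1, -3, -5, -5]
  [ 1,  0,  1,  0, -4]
x^5 + 25*x^4 + 250*x^3 + 1250*x^2 + 3125*x + 3125

Expanding det(x·I − A) (e.g. by cofactor expansion or by noting that A is similar to its Jordan form J, which has the same characteristic polynomial as A) gives
  χ_A(x) = x^5 + 25*x^4 + 250*x^3 + 1250*x^2 + 3125*x + 3125
which factors as (x + 5)^5. The eigenvalues (with algebraic multiplicities) are λ = -5 with multiplicity 5.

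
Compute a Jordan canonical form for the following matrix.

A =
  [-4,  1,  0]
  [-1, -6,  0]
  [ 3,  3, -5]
J_2(-5) ⊕ J_1(-5)

The characteristic polynomial is
  det(x·I − A) = x^3 + 15*x^2 + 75*x + 125 = (x + 5)^3

Eigenvalues and multiplicities (the geometric multiplicity of λ is n − rank(A − λI), which equals the number of Jordan blocks for λ):
  λ = -5: algebraic multiplicity = 3, geometric multiplicity = 2

Determining the block sizes for each eigenvalue:
  λ = -5: 2 blocks summing to 3 forces exactly one block of size 2 and the rest size 1 → block sizes [2, 1]

Assembling the blocks gives a Jordan form
J =
  [-5,  1,  0]
  [ 0, -5,  0]
  [ 0,  0, -5]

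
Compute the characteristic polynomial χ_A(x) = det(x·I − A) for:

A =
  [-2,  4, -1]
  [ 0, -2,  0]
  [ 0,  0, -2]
x^3 + 6*x^2 + 12*x + 8

Expanding det(x·I − A) (e.g. by cofactor expansion or by noting that A is similar to its Jordan form J, which has the same characteristic polynomial as A) gives
  χ_A(x) = x^3 + 6*x^2 + 12*x + 8
which factors as (x + 2)^3. The eigenvalues (with algebraic multiplicities) are λ = -2 with multiplicity 3.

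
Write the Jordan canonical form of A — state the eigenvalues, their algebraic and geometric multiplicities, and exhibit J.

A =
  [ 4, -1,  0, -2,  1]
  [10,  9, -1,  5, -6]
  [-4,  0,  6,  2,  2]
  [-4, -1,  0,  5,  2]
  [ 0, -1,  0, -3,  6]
J_3(6) ⊕ J_2(6)

The characteristic polynomial is
  det(x·I − A) = x^5 - 30*x^4 + 360*x^3 - 2160*x^2 + 6480*x - 7776 = (x - 6)^5

Eigenvalues and multiplicities (the geometric multiplicity of λ is n − rank(A − λI), which equals the number of Jordan blocks for λ):
  λ = 6: algebraic multiplicity = 5, geometric multiplicity = 2

Determining the block sizes for each eigenvalue:
  λ = 6: with am = 5 and gm = 2, the partition is not yet determined (e.g. several partitions of 5 into 2 parts exist). Let N = A − (6)·I. Computing rank(N^1) = 3, rank(N^2) = 1, rank(N^3) = 0; the number of blocks of size ≥ j is rank(N^{j−1}) − rank(N^j), giving [2, 2, 1]. So we have 1 block(s) of size 3, 1 block(s) of size 2 → block sizes [3, 2]

Assembling the blocks gives a Jordan form
J =
  [6, 1, 0, 0, 0]
  [0, 6, 1, 0, 0]
  [0, 0, 6, 0, 0]
  [0, 0, 0, 6, 1]
  [0, 0, 0, 0, 6]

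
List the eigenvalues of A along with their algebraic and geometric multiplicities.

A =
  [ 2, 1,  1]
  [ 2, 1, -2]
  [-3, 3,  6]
λ = 3: alg = 3, geom = 2

Step 1 — factor the characteristic polynomial to read off the algebraic multiplicities:
  χ_A(x) = (x - 3)^3

Step 2 — compute geometric multiplicities via the rank-nullity identity g(λ) = n − rank(A − λI):
  rank(A − (3)·I) = 1, so dim ker(A − (3)·I) = n − 1 = 2

Summary:
  λ = 3: algebraic multiplicity = 3, geometric multiplicity = 2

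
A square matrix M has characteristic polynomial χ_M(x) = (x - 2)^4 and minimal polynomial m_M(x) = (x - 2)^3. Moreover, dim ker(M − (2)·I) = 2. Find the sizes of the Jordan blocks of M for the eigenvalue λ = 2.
Block sizes for λ = 2: [3, 1]

Step 1 — from the characteristic polynomial, algebraic multiplicity of λ = 2 is 4. From dim ker(M − (2)·I) = 2, there are exactly 2 Jordan blocks for λ = 2.
Step 2 — from the minimal polynomial, the factor (x − 2)^3 tells us the largest block for λ = 2 has size 3.
Step 3 — with total size 4, 2 blocks, and largest block 3, the block sizes (in nonincreasing order) are [3, 1].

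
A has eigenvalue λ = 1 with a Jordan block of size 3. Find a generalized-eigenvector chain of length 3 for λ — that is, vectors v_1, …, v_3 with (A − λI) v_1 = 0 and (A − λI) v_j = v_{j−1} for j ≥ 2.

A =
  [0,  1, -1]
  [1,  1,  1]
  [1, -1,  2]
A Jordan chain for λ = 1 of length 3:
v_1 = (1, 0, -1)ᵀ
v_2 = (-1, 1, 1)ᵀ
v_3 = (1, 0, 0)ᵀ

Let N = A − (1)·I. We want v_3 with N^3 v_3 = 0 but N^2 v_3 ≠ 0; then v_{j-1} := N · v_j for j = 3, …, 2.

Pick v_3 = (1, 0, 0)ᵀ.
Then v_2 = N · v_3 = (-1, 1, 1)ᵀ.
Then v_1 = N · v_2 = (1, 0, -1)ᵀ.

Sanity check: (A − (1)·I) v_1 = (0, 0, 0)ᵀ = 0. ✓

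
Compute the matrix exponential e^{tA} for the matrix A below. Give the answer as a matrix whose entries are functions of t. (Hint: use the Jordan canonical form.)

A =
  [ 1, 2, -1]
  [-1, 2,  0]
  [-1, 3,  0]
e^{tA} =
  [-t^2*exp(t)/2 + exp(t), -t^2*exp(t)/2 + 2*t*exp(t), t^2*exp(t)/2 - t*exp(t)]
  [-t^2*exp(t)/2 - t*exp(t), -t^2*exp(t)/2 + t*exp(t) + exp(t), t^2*exp(t)/2]
  [-t^2*exp(t) - t*exp(t), -t^2*exp(t) + 3*t*exp(t), t^2*exp(t) - t*exp(t) + exp(t)]

Strategy: write A = P · J · P⁻¹ where J is a Jordan canonical form, so e^{tA} = P · e^{tJ} · P⁻¹, and e^{tJ} can be computed block-by-block.

A has Jordan form
J =
  [1, 1, 0]
  [0, 1, 1]
  [0, 0, 1]
(up to reordering of blocks).

Per-block formulas:
  For a 3×3 Jordan block J_3(1): exp(t · J_3(1)) = e^(1t)·(I + t·N + (t^2/2)·N^2), where N is the 3×3 nilpotent shift.

After assembling e^{tJ} and conjugating by P, we get:

e^{tA} =
  [-t^2*exp(t)/2 + exp(t), -t^2*exp(t)/2 + 2*t*exp(t), t^2*exp(t)/2 - t*exp(t)]
  [-t^2*exp(t)/2 - t*exp(t), -t^2*exp(t)/2 + t*exp(t) + exp(t), t^2*exp(t)/2]
  [-t^2*exp(t) - t*exp(t), -t^2*exp(t) + 3*t*exp(t), t^2*exp(t) - t*exp(t) + exp(t)]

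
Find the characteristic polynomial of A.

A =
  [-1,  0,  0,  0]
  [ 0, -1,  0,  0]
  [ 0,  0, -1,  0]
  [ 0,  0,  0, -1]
x^4 + 4*x^3 + 6*x^2 + 4*x + 1

Expanding det(x·I − A) (e.g. by cofactor expansion or by noting that A is similar to its Jordan form J, which has the same characteristic polynomial as A) gives
  χ_A(x) = x^4 + 4*x^3 + 6*x^2 + 4*x + 1
which factors as (x + 1)^4. The eigenvalues (with algebraic multiplicities) are λ = -1 with multiplicity 4.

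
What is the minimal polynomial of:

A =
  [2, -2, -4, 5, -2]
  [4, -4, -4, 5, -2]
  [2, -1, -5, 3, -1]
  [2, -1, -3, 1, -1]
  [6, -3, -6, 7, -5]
x^4 + 9*x^3 + 30*x^2 + 44*x + 24

The characteristic polynomial is χ_A(x) = (x + 2)^4*(x + 3), so the eigenvalues are known. The minimal polynomial is
  m_A(x) = Π_λ (x − λ)^{k_λ}
where k_λ is the size of the *largest* Jordan block for λ (equivalently, the smallest k with (A − λI)^k v = 0 for every generalised eigenvector v of λ).

  λ = -3: largest Jordan block has size 1, contributing (x + 3)
  λ = -2: largest Jordan block has size 3, contributing (x + 2)^3

So m_A(x) = (x + 2)^3*(x + 3) = x^4 + 9*x^3 + 30*x^2 + 44*x + 24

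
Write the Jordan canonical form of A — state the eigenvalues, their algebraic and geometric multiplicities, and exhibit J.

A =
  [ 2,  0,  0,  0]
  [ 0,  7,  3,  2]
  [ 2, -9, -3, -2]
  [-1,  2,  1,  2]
J_3(2) ⊕ J_1(2)

The characteristic polynomial is
  det(x·I − A) = x^4 - 8*x^3 + 24*x^2 - 32*x + 16 = (x - 2)^4

Eigenvalues and multiplicities (the geometric multiplicity of λ is n − rank(A − λI), which equals the number of Jordan blocks for λ):
  λ = 2: algebraic multiplicity = 4, geometric multiplicity = 2

Determining the block sizes for each eigenvalue:
  λ = 2: with am = 4 and gm = 2, the partition is not yet determined (e.g. several partitions of 4 into 2 parts exist). Let N = A − (2)·I. Computing rank(N^1) = 2, rank(N^2) = 1, rank(N^3) = 0; the number of blocks of size ≥ j is rank(N^{j−1}) − rank(N^j), giving [2, 1, 1]. So we have 1 block(s) of size 3, 1 block(s) of size 1 → block sizes [3, 1]

Assembling the blocks gives a Jordan form
J =
  [2, 1, 0, 0]
  [0, 2, 1, 0]
  [0, 0, 2, 0]
  [0, 0, 0, 2]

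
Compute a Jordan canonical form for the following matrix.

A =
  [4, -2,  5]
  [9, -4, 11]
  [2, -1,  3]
J_3(1)

The characteristic polynomial is
  det(x·I − A) = x^3 - 3*x^2 + 3*x - 1 = (x - 1)^3

Eigenvalues and multiplicities (the geometric multiplicity of λ is n − rank(A − λI), which equals the number of Jordan blocks for λ):
  λ = 1: algebraic multiplicity = 3, geometric multiplicity = 1

Determining the block sizes for each eigenvalue:
  λ = 1: one block (gm = 1), so the single block has size am = 3 → block sizes [3]

Assembling the blocks gives a Jordan form
J =
  [1, 1, 0]
  [0, 1, 1]
  [0, 0, 1]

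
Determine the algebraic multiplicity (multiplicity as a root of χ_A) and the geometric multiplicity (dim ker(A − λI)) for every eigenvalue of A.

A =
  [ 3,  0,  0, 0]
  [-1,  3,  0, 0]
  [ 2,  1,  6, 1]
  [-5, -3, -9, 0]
λ = 3: alg = 4, geom = 2

Step 1 — factor the characteristic polynomial to read off the algebraic multiplicities:
  χ_A(x) = (x - 3)^4

Step 2 — compute geometric multiplicities via the rank-nullity identity g(λ) = n − rank(A − λI):
  rank(A − (3)·I) = 2, so dim ker(A − (3)·I) = n − 2 = 2

Summary:
  λ = 3: algebraic multiplicity = 4, geometric multiplicity = 2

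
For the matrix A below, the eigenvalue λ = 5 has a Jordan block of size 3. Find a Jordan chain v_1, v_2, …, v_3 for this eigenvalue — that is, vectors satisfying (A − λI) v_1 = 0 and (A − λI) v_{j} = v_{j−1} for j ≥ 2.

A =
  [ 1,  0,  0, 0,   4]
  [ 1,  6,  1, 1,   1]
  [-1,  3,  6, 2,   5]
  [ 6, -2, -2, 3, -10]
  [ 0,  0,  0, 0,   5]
A Jordan chain for λ = 5 of length 3:
v_1 = (0, 2, 2, -4, 0)ᵀ
v_2 = (0, 1, 3, -2, 0)ᵀ
v_3 = (0, 1, 0, 0, 0)ᵀ

Let N = A − (5)·I. We want v_3 with N^3 v_3 = 0 but N^2 v_3 ≠ 0; then v_{j-1} := N · v_j for j = 3, …, 2.

Pick v_3 = (0, 1, 0, 0, 0)ᵀ.
Then v_2 = N · v_3 = (0, 1, 3, -2, 0)ᵀ.
Then v_1 = N · v_2 = (0, 2, 2, -4, 0)ᵀ.

Sanity check: (A − (5)·I) v_1 = (0, 0, 0, 0, 0)ᵀ = 0. ✓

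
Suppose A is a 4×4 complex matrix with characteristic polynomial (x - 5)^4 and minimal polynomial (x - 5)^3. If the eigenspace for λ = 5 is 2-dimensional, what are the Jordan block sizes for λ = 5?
Block sizes for λ = 5: [3, 1]

Step 1 — from the characteristic polynomial, algebraic multiplicity of λ = 5 is 4. From dim ker(A − (5)·I) = 2, there are exactly 2 Jordan blocks for λ = 5.
Step 2 — from the minimal polynomial, the factor (x − 5)^3 tells us the largest block for λ = 5 has size 3.
Step 3 — with total size 4, 2 blocks, and largest block 3, the block sizes (in nonincreasing order) are [3, 1].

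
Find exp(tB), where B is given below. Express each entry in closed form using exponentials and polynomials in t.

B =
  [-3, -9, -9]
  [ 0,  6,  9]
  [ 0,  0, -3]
e^{tB} =
  [exp(-3*t), -exp(6*t) + exp(-3*t), -exp(6*t) + exp(-3*t)]
  [0, exp(6*t), exp(6*t) - exp(-3*t)]
  [0, 0, exp(-3*t)]

Strategy: write B = P · J · P⁻¹ where J is a Jordan canonical form, so e^{tB} = P · e^{tJ} · P⁻¹, and e^{tJ} can be computed block-by-block.

B has Jordan form
J =
  [-3,  0, 0]
  [ 0, -3, 0]
  [ 0,  0, 6]
(up to reordering of blocks).

Per-block formulas:
  For a 1×1 block at λ = -3: exp(t · [-3]) = [e^(-3t)].
  For a 1×1 block at λ = 6: exp(t · [6]) = [e^(6t)].

After assembling e^{tJ} and conjugating by P, we get:

e^{tB} =
  [exp(-3*t), -exp(6*t) + exp(-3*t), -exp(6*t) + exp(-3*t)]
  [0, exp(6*t), exp(6*t) - exp(-3*t)]
  [0, 0, exp(-3*t)]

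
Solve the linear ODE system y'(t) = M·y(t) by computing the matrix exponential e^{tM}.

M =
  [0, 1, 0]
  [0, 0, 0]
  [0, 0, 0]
e^{tM} =
  [1, t, 0]
  [0, 1, 0]
  [0, 0, 1]

Strategy: write M = P · J · P⁻¹ where J is a Jordan canonical form, so e^{tM} = P · e^{tJ} · P⁻¹, and e^{tJ} can be computed block-by-block.

M has Jordan form
J =
  [0, 1, 0]
  [0, 0, 0]
  [0, 0, 0]
(up to reordering of blocks).

Per-block formulas:
  For a 1×1 block at λ = 0: exp(t · [0]) = [e^(0t)].
  For a 2×2 Jordan block J_2(0): exp(t · J_2(0)) = e^(0t)·(I + t·N), where N is the 2×2 nilpotent shift.

After assembling e^{tJ} and conjugating by P, we get:

e^{tM} =
  [1, t, 0]
  [0, 1, 0]
  [0, 0, 1]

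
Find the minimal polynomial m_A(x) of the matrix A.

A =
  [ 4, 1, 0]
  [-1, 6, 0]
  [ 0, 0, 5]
x^2 - 10*x + 25

The characteristic polynomial is χ_A(x) = (x - 5)^3, so the eigenvalues are known. The minimal polynomial is
  m_A(x) = Π_λ (x − λ)^{k_λ}
where k_λ is the size of the *largest* Jordan block for λ (equivalently, the smallest k with (A − λI)^k v = 0 for every generalised eigenvector v of λ).

  λ = 5: largest Jordan block has size 2, contributing (x − 5)^2

So m_A(x) = (x - 5)^2 = x^2 - 10*x + 25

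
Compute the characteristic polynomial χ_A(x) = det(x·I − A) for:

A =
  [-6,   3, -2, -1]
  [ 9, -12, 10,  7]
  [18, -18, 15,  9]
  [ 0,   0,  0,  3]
x^4 - 18*x^2 + 81

Expanding det(x·I − A) (e.g. by cofactor expansion or by noting that A is similar to its Jordan form J, which has the same characteristic polynomial as A) gives
  χ_A(x) = x^4 - 18*x^2 + 81
which factors as (x - 3)^2*(x + 3)^2. The eigenvalues (with algebraic multiplicities) are λ = -3 with multiplicity 2, λ = 3 with multiplicity 2.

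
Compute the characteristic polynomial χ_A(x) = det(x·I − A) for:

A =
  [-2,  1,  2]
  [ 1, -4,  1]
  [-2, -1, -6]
x^3 + 12*x^2 + 48*x + 64

Expanding det(x·I − A) (e.g. by cofactor expansion or by noting that A is similar to its Jordan form J, which has the same characteristic polynomial as A) gives
  χ_A(x) = x^3 + 12*x^2 + 48*x + 64
which factors as (x + 4)^3. The eigenvalues (with algebraic multiplicities) are λ = -4 with multiplicity 3.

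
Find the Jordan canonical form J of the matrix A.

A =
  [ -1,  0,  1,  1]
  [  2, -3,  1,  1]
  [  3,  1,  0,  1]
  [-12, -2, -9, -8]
J_3(-3) ⊕ J_1(-3)

The characteristic polynomial is
  det(x·I − A) = x^4 + 12*x^3 + 54*x^2 + 108*x + 81 = (x + 3)^4

Eigenvalues and multiplicities (the geometric multiplicity of λ is n − rank(A − λI), which equals the number of Jordan blocks for λ):
  λ = -3: algebraic multiplicity = 4, geometric multiplicity = 2

Determining the block sizes for each eigenvalue:
  λ = -3: with am = 4 and gm = 2, the partition is not yet determined (e.g. several partitions of 4 into 2 parts exist). Let N = A − (-3)·I. Computing rank(N^1) = 2, rank(N^2) = 1, rank(N^3) = 0; the number of blocks of size ≥ j is rank(N^{j−1}) − rank(N^j), giving [2, 1, 1]. So we have 1 block(s) of size 3, 1 block(s) of size 1 → block sizes [3, 1]

Assembling the blocks gives a Jordan form
J =
  [-3,  1,  0,  0]
  [ 0, -3,  1,  0]
  [ 0,  0, -3,  0]
  [ 0,  0,  0, -3]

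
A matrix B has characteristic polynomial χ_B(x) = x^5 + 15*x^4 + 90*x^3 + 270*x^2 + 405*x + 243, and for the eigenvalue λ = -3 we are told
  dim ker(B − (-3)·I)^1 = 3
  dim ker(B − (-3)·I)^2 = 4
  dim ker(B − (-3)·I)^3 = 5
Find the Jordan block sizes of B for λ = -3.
Block sizes for λ = -3: [3, 1, 1]

From the dimensions of kernels of powers, the number of Jordan blocks of size at least j is d_j − d_{j−1} where d_j = dim ker(N^j) (with d_0 = 0). Computing the differences gives [3, 1, 1].
The number of blocks of size exactly k is (#blocks of size ≥ k) − (#blocks of size ≥ k + 1), so the partition is: 2 block(s) of size 1, 1 block(s) of size 3.
In nonincreasing order the block sizes are [3, 1, 1].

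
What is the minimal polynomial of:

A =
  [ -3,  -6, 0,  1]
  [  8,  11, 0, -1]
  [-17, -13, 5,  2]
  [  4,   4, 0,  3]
x^4 - 16*x^3 + 94*x^2 - 240*x + 225

The characteristic polynomial is χ_A(x) = (x - 5)^2*(x - 3)^2, so the eigenvalues are known. The minimal polynomial is
  m_A(x) = Π_λ (x − λ)^{k_λ}
where k_λ is the size of the *largest* Jordan block for λ (equivalently, the smallest k with (A − λI)^k v = 0 for every generalised eigenvector v of λ).

  λ = 3: largest Jordan block has size 2, contributing (x − 3)^2
  λ = 5: largest Jordan block has size 2, contributing (x − 5)^2

So m_A(x) = (x - 5)^2*(x - 3)^2 = x^4 - 16*x^3 + 94*x^2 - 240*x + 225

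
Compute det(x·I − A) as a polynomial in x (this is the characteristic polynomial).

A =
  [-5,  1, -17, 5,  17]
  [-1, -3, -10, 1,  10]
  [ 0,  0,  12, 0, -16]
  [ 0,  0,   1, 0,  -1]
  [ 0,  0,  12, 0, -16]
x^5 + 12*x^4 + 48*x^3 + 64*x^2

Expanding det(x·I − A) (e.g. by cofactor expansion or by noting that A is similar to its Jordan form J, which has the same characteristic polynomial as A) gives
  χ_A(x) = x^5 + 12*x^4 + 48*x^3 + 64*x^2
which factors as x^2*(x + 4)^3. The eigenvalues (with algebraic multiplicities) are λ = -4 with multiplicity 3, λ = 0 with multiplicity 2.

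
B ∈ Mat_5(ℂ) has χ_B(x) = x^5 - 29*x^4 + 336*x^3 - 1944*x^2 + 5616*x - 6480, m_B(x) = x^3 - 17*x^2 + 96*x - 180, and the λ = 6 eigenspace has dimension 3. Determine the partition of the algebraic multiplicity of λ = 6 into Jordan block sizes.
Block sizes for λ = 6: [2, 1, 1]

Step 1 — from the characteristic polynomial, algebraic multiplicity of λ = 6 is 4. From dim ker(B − (6)·I) = 3, there are exactly 3 Jordan blocks for λ = 6.
Step 2 — from the minimal polynomial, the factor (x − 6)^2 tells us the largest block for λ = 6 has size 2.
Step 3 — with total size 4, 3 blocks, and largest block 2, the block sizes (in nonincreasing order) are [2, 1, 1].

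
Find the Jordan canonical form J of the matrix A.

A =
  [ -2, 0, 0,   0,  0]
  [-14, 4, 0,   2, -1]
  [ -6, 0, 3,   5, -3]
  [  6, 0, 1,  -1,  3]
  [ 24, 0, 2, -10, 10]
J_1(-2) ⊕ J_2(4) ⊕ J_2(4)

The characteristic polynomial is
  det(x·I − A) = x^5 - 14*x^4 + 64*x^3 - 64*x^2 - 256*x + 512 = (x - 4)^4*(x + 2)

Eigenvalues and multiplicities (the geometric multiplicity of λ is n − rank(A − λI), which equals the number of Jordan blocks for λ):
  λ = -2: algebraic multiplicity = 1, geometric multiplicity = 1
  λ = 4: algebraic multiplicity = 4, geometric multiplicity = 2

Determining the block sizes for each eigenvalue:
  λ = -2: one block (gm = 1), so the single block has size am = 1 → block sizes [1]
  λ = 4: with am = 4 and gm = 2, the partition is not yet determined (e.g. several partitions of 4 into 2 parts exist). Let N = A − (4)·I. Computing rank(N^1) = 3, rank(N^2) = 1; the number of blocks of size ≥ j is rank(N^{j−1}) − rank(N^j), giving [2, 2]. So we have 2 block(s) of size 2 → block sizes [2, 2]

Assembling the blocks gives a Jordan form
J =
  [-2, 0, 0, 0, 0]
  [ 0, 4, 1, 0, 0]
  [ 0, 0, 4, 0, 0]
  [ 0, 0, 0, 4, 1]
  [ 0, 0, 0, 0, 4]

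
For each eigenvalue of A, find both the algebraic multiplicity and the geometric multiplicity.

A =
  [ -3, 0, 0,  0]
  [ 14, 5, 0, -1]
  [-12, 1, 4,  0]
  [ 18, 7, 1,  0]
λ = -3: alg = 1, geom = 1; λ = 3: alg = 3, geom = 1

Step 1 — factor the characteristic polynomial to read off the algebraic multiplicities:
  χ_A(x) = (x - 3)^3*(x + 3)

Step 2 — compute geometric multiplicities via the rank-nullity identity g(λ) = n − rank(A − λI):
  rank(A − (-3)·I) = 3, so dim ker(A − (-3)·I) = n − 3 = 1
  rank(A − (3)·I) = 3, so dim ker(A − (3)·I) = n − 3 = 1

Summary:
  λ = -3: algebraic multiplicity = 1, geometric multiplicity = 1
  λ = 3: algebraic multiplicity = 3, geometric multiplicity = 1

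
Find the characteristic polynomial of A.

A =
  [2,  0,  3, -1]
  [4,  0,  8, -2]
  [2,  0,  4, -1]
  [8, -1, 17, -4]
x^4 - 2*x^3 + x^2

Expanding det(x·I − A) (e.g. by cofactor expansion or by noting that A is similar to its Jordan form J, which has the same characteristic polynomial as A) gives
  χ_A(x) = x^4 - 2*x^3 + x^2
which factors as x^2*(x - 1)^2. The eigenvalues (with algebraic multiplicities) are λ = 0 with multiplicity 2, λ = 1 with multiplicity 2.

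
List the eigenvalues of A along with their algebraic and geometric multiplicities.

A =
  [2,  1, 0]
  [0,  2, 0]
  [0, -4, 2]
λ = 2: alg = 3, geom = 2

Step 1 — factor the characteristic polynomial to read off the algebraic multiplicities:
  χ_A(x) = (x - 2)^3

Step 2 — compute geometric multiplicities via the rank-nullity identity g(λ) = n − rank(A − λI):
  rank(A − (2)·I) = 1, so dim ker(A − (2)·I) = n − 1 = 2

Summary:
  λ = 2: algebraic multiplicity = 3, geometric multiplicity = 2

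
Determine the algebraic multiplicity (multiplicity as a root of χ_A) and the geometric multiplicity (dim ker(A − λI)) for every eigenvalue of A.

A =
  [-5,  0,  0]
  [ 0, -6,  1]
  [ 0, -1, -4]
λ = -5: alg = 3, geom = 2

Step 1 — factor the characteristic polynomial to read off the algebraic multiplicities:
  χ_A(x) = (x + 5)^3

Step 2 — compute geometric multiplicities via the rank-nullity identity g(λ) = n − rank(A − λI):
  rank(A − (-5)·I) = 1, so dim ker(A − (-5)·I) = n − 1 = 2

Summary:
  λ = -5: algebraic multiplicity = 3, geometric multiplicity = 2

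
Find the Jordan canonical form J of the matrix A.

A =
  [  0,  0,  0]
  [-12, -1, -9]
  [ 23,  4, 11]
J_1(0) ⊕ J_2(5)

The characteristic polynomial is
  det(x·I − A) = x^3 - 10*x^2 + 25*x = x*(x - 5)^2

Eigenvalues and multiplicities (the geometric multiplicity of λ is n − rank(A − λI), which equals the number of Jordan blocks for λ):
  λ = 0: algebraic multiplicity = 1, geometric multiplicity = 1
  λ = 5: algebraic multiplicity = 2, geometric multiplicity = 1

Determining the block sizes for each eigenvalue:
  λ = 0: one block (gm = 1), so the single block has size am = 1 → block sizes [1]
  λ = 5: one block (gm = 1), so the single block has size am = 2 → block sizes [2]

Assembling the blocks gives a Jordan form
J =
  [0, 0, 0]
  [0, 5, 1]
  [0, 0, 5]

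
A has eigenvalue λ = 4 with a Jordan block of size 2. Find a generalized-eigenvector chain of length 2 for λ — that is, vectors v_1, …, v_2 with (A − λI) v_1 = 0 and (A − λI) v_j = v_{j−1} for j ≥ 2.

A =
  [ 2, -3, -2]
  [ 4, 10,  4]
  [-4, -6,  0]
A Jordan chain for λ = 4 of length 2:
v_1 = (-2, 4, -4)ᵀ
v_2 = (1, 0, 0)ᵀ

Let N = A − (4)·I. We want v_2 with N^2 v_2 = 0 but N^1 v_2 ≠ 0; then v_{j-1} := N · v_j for j = 2, …, 2.

Pick v_2 = (1, 0, 0)ᵀ.
Then v_1 = N · v_2 = (-2, 4, -4)ᵀ.

Sanity check: (A − (4)·I) v_1 = (0, 0, 0)ᵀ = 0. ✓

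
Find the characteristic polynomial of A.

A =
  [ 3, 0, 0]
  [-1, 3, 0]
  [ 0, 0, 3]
x^3 - 9*x^2 + 27*x - 27

Expanding det(x·I − A) (e.g. by cofactor expansion or by noting that A is similar to its Jordan form J, which has the same characteristic polynomial as A) gives
  χ_A(x) = x^3 - 9*x^2 + 27*x - 27
which factors as (x - 3)^3. The eigenvalues (with algebraic multiplicities) are λ = 3 with multiplicity 3.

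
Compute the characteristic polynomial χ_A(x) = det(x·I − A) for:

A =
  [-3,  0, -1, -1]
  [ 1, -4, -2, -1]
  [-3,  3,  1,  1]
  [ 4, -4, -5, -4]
x^4 + 10*x^3 + 37*x^2 + 60*x + 36

Expanding det(x·I − A) (e.g. by cofactor expansion or by noting that A is similar to its Jordan form J, which has the same characteristic polynomial as A) gives
  χ_A(x) = x^4 + 10*x^3 + 37*x^2 + 60*x + 36
which factors as (x + 2)^2*(x + 3)^2. The eigenvalues (with algebraic multiplicities) are λ = -3 with multiplicity 2, λ = -2 with multiplicity 2.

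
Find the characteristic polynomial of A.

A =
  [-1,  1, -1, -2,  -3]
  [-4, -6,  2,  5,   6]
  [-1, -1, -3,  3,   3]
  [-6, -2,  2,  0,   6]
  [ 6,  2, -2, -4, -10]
x^5 + 20*x^4 + 160*x^3 + 640*x^2 + 1280*x + 1024

Expanding det(x·I − A) (e.g. by cofactor expansion or by noting that A is similar to its Jordan form J, which has the same characteristic polynomial as A) gives
  χ_A(x) = x^5 + 20*x^4 + 160*x^3 + 640*x^2 + 1280*x + 1024
which factors as (x + 4)^5. The eigenvalues (with algebraic multiplicities) are λ = -4 with multiplicity 5.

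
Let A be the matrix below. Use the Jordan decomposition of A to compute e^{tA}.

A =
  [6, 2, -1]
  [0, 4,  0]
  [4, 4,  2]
e^{tA} =
  [2*t*exp(4*t) + exp(4*t), 2*t*exp(4*t), -t*exp(4*t)]
  [0, exp(4*t), 0]
  [4*t*exp(4*t), 4*t*exp(4*t), -2*t*exp(4*t) + exp(4*t)]

Strategy: write A = P · J · P⁻¹ where J is a Jordan canonical form, so e^{tA} = P · e^{tJ} · P⁻¹, and e^{tJ} can be computed block-by-block.

A has Jordan form
J =
  [4, 1, 0]
  [0, 4, 0]
  [0, 0, 4]
(up to reordering of blocks).

Per-block formulas:
  For a 2×2 Jordan block J_2(4): exp(t · J_2(4)) = e^(4t)·(I + t·N), where N is the 2×2 nilpotent shift.
  For a 1×1 block at λ = 4: exp(t · [4]) = [e^(4t)].

After assembling e^{tJ} and conjugating by P, we get:

e^{tA} =
  [2*t*exp(4*t) + exp(4*t), 2*t*exp(4*t), -t*exp(4*t)]
  [0, exp(4*t), 0]
  [4*t*exp(4*t), 4*t*exp(4*t), -2*t*exp(4*t) + exp(4*t)]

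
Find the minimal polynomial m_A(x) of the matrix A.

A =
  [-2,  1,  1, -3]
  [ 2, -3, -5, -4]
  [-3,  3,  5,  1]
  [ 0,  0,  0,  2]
x^4 - 2*x^3 - 3*x^2 + 4*x + 4

The characteristic polynomial is χ_A(x) = (x - 2)^2*(x + 1)^2, so the eigenvalues are known. The minimal polynomial is
  m_A(x) = Π_λ (x − λ)^{k_λ}
where k_λ is the size of the *largest* Jordan block for λ (equivalently, the smallest k with (A − λI)^k v = 0 for every generalised eigenvector v of λ).

  λ = -1: largest Jordan block has size 2, contributing (x + 1)^2
  λ = 2: largest Jordan block has size 2, contributing (x − 2)^2

So m_A(x) = (x - 2)^2*(x + 1)^2 = x^4 - 2*x^3 - 3*x^2 + 4*x + 4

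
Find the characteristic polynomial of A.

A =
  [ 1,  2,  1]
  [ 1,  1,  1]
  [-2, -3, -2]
x^3

Expanding det(x·I − A) (e.g. by cofactor expansion or by noting that A is similar to its Jordan form J, which has the same characteristic polynomial as A) gives
  χ_A(x) = x^3
which factors as x^3. The eigenvalues (with algebraic multiplicities) are λ = 0 with multiplicity 3.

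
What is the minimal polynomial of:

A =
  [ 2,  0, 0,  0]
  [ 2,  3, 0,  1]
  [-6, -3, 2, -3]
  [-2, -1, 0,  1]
x^2 - 4*x + 4

The characteristic polynomial is χ_A(x) = (x - 2)^4, so the eigenvalues are known. The minimal polynomial is
  m_A(x) = Π_λ (x − λ)^{k_λ}
where k_λ is the size of the *largest* Jordan block for λ (equivalently, the smallest k with (A − λI)^k v = 0 for every generalised eigenvector v of λ).

  λ = 2: largest Jordan block has size 2, contributing (x − 2)^2

So m_A(x) = (x - 2)^2 = x^2 - 4*x + 4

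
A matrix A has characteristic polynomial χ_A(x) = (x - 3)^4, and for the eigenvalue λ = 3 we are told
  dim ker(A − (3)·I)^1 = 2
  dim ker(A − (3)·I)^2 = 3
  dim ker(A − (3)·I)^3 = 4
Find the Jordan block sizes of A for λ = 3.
Block sizes for λ = 3: [3, 1]

From the dimensions of kernels of powers, the number of Jordan blocks of size at least j is d_j − d_{j−1} where d_j = dim ker(N^j) (with d_0 = 0). Computing the differences gives [2, 1, 1].
The number of blocks of size exactly k is (#blocks of size ≥ k) − (#blocks of size ≥ k + 1), so the partition is: 1 block(s) of size 1, 1 block(s) of size 3.
In nonincreasing order the block sizes are [3, 1].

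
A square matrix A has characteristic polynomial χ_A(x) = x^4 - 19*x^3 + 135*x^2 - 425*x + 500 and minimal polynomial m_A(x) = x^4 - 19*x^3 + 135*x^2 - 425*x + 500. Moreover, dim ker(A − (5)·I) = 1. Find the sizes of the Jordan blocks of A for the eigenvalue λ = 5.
Block sizes for λ = 5: [3]

Step 1 — from the characteristic polynomial, algebraic multiplicity of λ = 5 is 3. From dim ker(A − (5)·I) = 1, there are exactly 1 Jordan blocks for λ = 5.
Step 2 — from the minimal polynomial, the factor (x − 5)^3 tells us the largest block for λ = 5 has size 3.
Step 3 — with total size 3, 1 blocks, and largest block 3, the block sizes (in nonincreasing order) are [3].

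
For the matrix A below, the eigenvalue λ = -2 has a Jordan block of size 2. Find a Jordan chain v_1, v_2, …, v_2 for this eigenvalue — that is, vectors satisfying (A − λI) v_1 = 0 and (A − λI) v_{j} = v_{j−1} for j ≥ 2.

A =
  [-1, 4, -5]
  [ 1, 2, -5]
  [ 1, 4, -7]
A Jordan chain for λ = -2 of length 2:
v_1 = (1, 1, 1)ᵀ
v_2 = (1, 0, 0)ᵀ

Let N = A − (-2)·I. We want v_2 with N^2 v_2 = 0 but N^1 v_2 ≠ 0; then v_{j-1} := N · v_j for j = 2, …, 2.

Pick v_2 = (1, 0, 0)ᵀ.
Then v_1 = N · v_2 = (1, 1, 1)ᵀ.

Sanity check: (A − (-2)·I) v_1 = (0, 0, 0)ᵀ = 0. ✓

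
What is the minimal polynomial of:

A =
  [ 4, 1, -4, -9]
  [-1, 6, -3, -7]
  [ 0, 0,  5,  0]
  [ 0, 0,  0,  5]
x^3 - 15*x^2 + 75*x - 125

The characteristic polynomial is χ_A(x) = (x - 5)^4, so the eigenvalues are known. The minimal polynomial is
  m_A(x) = Π_λ (x − λ)^{k_λ}
where k_λ is the size of the *largest* Jordan block for λ (equivalently, the smallest k with (A − λI)^k v = 0 for every generalised eigenvector v of λ).

  λ = 5: largest Jordan block has size 3, contributing (x − 5)^3

So m_A(x) = (x - 5)^3 = x^3 - 15*x^2 + 75*x - 125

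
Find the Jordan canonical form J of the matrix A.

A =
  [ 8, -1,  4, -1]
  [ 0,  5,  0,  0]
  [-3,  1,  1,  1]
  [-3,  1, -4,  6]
J_2(5) ⊕ J_1(5) ⊕ J_1(5)

The characteristic polynomial is
  det(x·I − A) = x^4 - 20*x^3 + 150*x^2 - 500*x + 625 = (x - 5)^4

Eigenvalues and multiplicities (the geometric multiplicity of λ is n − rank(A − λI), which equals the number of Jordan blocks for λ):
  λ = 5: algebraic multiplicity = 4, geometric multiplicity = 3

Determining the block sizes for each eigenvalue:
  λ = 5: 3 blocks summing to 4 forces exactly one block of size 2 and the rest size 1 → block sizes [2, 1, 1]

Assembling the blocks gives a Jordan form
J =
  [5, 1, 0, 0]
  [0, 5, 0, 0]
  [0, 0, 5, 0]
  [0, 0, 0, 5]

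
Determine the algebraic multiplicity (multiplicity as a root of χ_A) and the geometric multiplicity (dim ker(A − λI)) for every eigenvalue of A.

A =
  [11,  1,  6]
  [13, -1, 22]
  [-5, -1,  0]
λ = 2: alg = 2, geom = 1; λ = 6: alg = 1, geom = 1

Step 1 — factor the characteristic polynomial to read off the algebraic multiplicities:
  χ_A(x) = (x - 6)*(x - 2)^2

Step 2 — compute geometric multiplicities via the rank-nullity identity g(λ) = n − rank(A − λI):
  rank(A − (2)·I) = 2, so dim ker(A − (2)·I) = n − 2 = 1
  rank(A − (6)·I) = 2, so dim ker(A − (6)·I) = n − 2 = 1

Summary:
  λ = 2: algebraic multiplicity = 2, geometric multiplicity = 1
  λ = 6: algebraic multiplicity = 1, geometric multiplicity = 1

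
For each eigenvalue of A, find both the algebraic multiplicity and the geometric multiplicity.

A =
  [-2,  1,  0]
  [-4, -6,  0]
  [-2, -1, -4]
λ = -4: alg = 3, geom = 2

Step 1 — factor the characteristic polynomial to read off the algebraic multiplicities:
  χ_A(x) = (x + 4)^3

Step 2 — compute geometric multiplicities via the rank-nullity identity g(λ) = n − rank(A − λI):
  rank(A − (-4)·I) = 1, so dim ker(A − (-4)·I) = n − 1 = 2

Summary:
  λ = -4: algebraic multiplicity = 3, geometric multiplicity = 2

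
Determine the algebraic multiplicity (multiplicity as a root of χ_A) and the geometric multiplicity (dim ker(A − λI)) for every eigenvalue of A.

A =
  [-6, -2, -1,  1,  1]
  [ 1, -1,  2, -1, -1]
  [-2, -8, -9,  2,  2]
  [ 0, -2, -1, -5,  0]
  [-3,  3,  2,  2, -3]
λ = -5: alg = 4, geom = 2; λ = -4: alg = 1, geom = 1

Step 1 — factor the characteristic polynomial to read off the algebraic multiplicities:
  χ_A(x) = (x + 4)*(x + 5)^4

Step 2 — compute geometric multiplicities via the rank-nullity identity g(λ) = n − rank(A − λI):
  rank(A − (-5)·I) = 3, so dim ker(A − (-5)·I) = n − 3 = 2
  rank(A − (-4)·I) = 4, so dim ker(A − (-4)·I) = n − 4 = 1

Summary:
  λ = -5: algebraic multiplicity = 4, geometric multiplicity = 2
  λ = -4: algebraic multiplicity = 1, geometric multiplicity = 1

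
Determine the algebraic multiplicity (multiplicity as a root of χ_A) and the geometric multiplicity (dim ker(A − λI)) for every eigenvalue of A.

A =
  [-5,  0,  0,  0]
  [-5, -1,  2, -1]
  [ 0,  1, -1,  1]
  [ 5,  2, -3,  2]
λ = -5: alg = 1, geom = 1; λ = 0: alg = 3, geom = 1

Step 1 — factor the characteristic polynomial to read off the algebraic multiplicities:
  χ_A(x) = x^3*(x + 5)

Step 2 — compute geometric multiplicities via the rank-nullity identity g(λ) = n − rank(A − λI):
  rank(A − (-5)·I) = 3, so dim ker(A − (-5)·I) = n − 3 = 1
  rank(A − (0)·I) = 3, so dim ker(A − (0)·I) = n − 3 = 1

Summary:
  λ = -5: algebraic multiplicity = 1, geometric multiplicity = 1
  λ = 0: algebraic multiplicity = 3, geometric multiplicity = 1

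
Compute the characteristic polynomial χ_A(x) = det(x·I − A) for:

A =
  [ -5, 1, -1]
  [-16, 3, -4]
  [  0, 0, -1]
x^3 + 3*x^2 + 3*x + 1

Expanding det(x·I − A) (e.g. by cofactor expansion or by noting that A is similar to its Jordan form J, which has the same characteristic polynomial as A) gives
  χ_A(x) = x^3 + 3*x^2 + 3*x + 1
which factors as (x + 1)^3. The eigenvalues (with algebraic multiplicities) are λ = -1 with multiplicity 3.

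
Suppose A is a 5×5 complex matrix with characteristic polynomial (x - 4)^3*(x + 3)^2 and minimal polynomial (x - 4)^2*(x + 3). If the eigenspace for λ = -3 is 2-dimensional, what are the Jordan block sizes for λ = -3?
Block sizes for λ = -3: [1, 1]

Step 1 — from the characteristic polynomial, algebraic multiplicity of λ = -3 is 2. From dim ker(A − (-3)·I) = 2, there are exactly 2 Jordan blocks for λ = -3.
Step 2 — from the minimal polynomial, the factor (x + 3) tells us the largest block for λ = -3 has size 1.
Step 3 — with total size 2, 2 blocks, and largest block 1, the block sizes (in nonincreasing order) are [1, 1].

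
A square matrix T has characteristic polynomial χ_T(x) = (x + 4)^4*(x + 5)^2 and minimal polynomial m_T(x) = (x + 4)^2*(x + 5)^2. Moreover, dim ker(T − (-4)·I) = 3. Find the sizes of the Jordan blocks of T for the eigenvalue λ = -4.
Block sizes for λ = -4: [2, 1, 1]

Step 1 — from the characteristic polynomial, algebraic multiplicity of λ = -4 is 4. From dim ker(T − (-4)·I) = 3, there are exactly 3 Jordan blocks for λ = -4.
Step 2 — from the minimal polynomial, the factor (x + 4)^2 tells us the largest block for λ = -4 has size 2.
Step 3 — with total size 4, 3 blocks, and largest block 2, the block sizes (in nonincreasing order) are [2, 1, 1].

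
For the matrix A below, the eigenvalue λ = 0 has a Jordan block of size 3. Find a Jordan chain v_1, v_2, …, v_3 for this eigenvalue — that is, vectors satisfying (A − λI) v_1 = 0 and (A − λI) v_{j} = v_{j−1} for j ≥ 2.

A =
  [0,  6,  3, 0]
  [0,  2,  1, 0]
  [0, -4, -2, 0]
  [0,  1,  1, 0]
A Jordan chain for λ = 0 of length 3:
v_1 = (0, 0, 0, -2)ᵀ
v_2 = (6, 2, -4, 1)ᵀ
v_3 = (0, 1, 0, 0)ᵀ

Let N = A − (0)·I. We want v_3 with N^3 v_3 = 0 but N^2 v_3 ≠ 0; then v_{j-1} := N · v_j for j = 3, …, 2.

Pick v_3 = (0, 1, 0, 0)ᵀ.
Then v_2 = N · v_3 = (6, 2, -4, 1)ᵀ.
Then v_1 = N · v_2 = (0, 0, 0, -2)ᵀ.

Sanity check: (A − (0)·I) v_1 = (0, 0, 0, 0)ᵀ = 0. ✓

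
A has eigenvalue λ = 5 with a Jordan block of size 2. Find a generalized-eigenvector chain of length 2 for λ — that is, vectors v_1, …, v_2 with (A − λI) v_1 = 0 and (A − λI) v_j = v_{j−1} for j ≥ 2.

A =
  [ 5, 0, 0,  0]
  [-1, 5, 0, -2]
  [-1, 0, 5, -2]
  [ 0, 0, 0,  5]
A Jordan chain for λ = 5 of length 2:
v_1 = (0, -1, -1, 0)ᵀ
v_2 = (1, 0, 0, 0)ᵀ

Let N = A − (5)·I. We want v_2 with N^2 v_2 = 0 but N^1 v_2 ≠ 0; then v_{j-1} := N · v_j for j = 2, …, 2.

Pick v_2 = (1, 0, 0, 0)ᵀ.
Then v_1 = N · v_2 = (0, -1, -1, 0)ᵀ.

Sanity check: (A − (5)·I) v_1 = (0, 0, 0, 0)ᵀ = 0. ✓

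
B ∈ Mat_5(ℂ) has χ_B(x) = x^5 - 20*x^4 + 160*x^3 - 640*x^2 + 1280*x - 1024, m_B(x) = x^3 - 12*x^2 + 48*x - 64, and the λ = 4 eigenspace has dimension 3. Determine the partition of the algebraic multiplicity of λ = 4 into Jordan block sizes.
Block sizes for λ = 4: [3, 1, 1]

Step 1 — from the characteristic polynomial, algebraic multiplicity of λ = 4 is 5. From dim ker(B − (4)·I) = 3, there are exactly 3 Jordan blocks for λ = 4.
Step 2 — from the minimal polynomial, the factor (x − 4)^3 tells us the largest block for λ = 4 has size 3.
Step 3 — with total size 5, 3 blocks, and largest block 3, the block sizes (in nonincreasing order) are [3, 1, 1].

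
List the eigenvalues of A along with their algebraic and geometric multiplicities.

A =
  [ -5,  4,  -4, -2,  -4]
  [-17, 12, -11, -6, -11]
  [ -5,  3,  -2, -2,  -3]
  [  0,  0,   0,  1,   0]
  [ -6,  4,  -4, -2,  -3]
λ = -1: alg = 1, geom = 1; λ = 1: alg = 4, geom = 3

Step 1 — factor the characteristic polynomial to read off the algebraic multiplicities:
  χ_A(x) = (x - 1)^4*(x + 1)

Step 2 — compute geometric multiplicities via the rank-nullity identity g(λ) = n − rank(A − λI):
  rank(A − (-1)·I) = 4, so dim ker(A − (-1)·I) = n − 4 = 1
  rank(A − (1)·I) = 2, so dim ker(A − (1)·I) = n − 2 = 3

Summary:
  λ = -1: algebraic multiplicity = 1, geometric multiplicity = 1
  λ = 1: algebraic multiplicity = 4, geometric multiplicity = 3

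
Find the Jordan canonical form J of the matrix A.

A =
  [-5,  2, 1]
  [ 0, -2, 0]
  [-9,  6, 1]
J_2(-2) ⊕ J_1(-2)

The characteristic polynomial is
  det(x·I − A) = x^3 + 6*x^2 + 12*x + 8 = (x + 2)^3

Eigenvalues and multiplicities (the geometric multiplicity of λ is n − rank(A − λI), which equals the number of Jordan blocks for λ):
  λ = -2: algebraic multiplicity = 3, geometric multiplicity = 2

Determining the block sizes for each eigenvalue:
  λ = -2: 2 blocks summing to 3 forces exactly one block of size 2 and the rest size 1 → block sizes [2, 1]

Assembling the blocks gives a Jordan form
J =
  [-2,  1,  0]
  [ 0, -2,  0]
  [ 0,  0, -2]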